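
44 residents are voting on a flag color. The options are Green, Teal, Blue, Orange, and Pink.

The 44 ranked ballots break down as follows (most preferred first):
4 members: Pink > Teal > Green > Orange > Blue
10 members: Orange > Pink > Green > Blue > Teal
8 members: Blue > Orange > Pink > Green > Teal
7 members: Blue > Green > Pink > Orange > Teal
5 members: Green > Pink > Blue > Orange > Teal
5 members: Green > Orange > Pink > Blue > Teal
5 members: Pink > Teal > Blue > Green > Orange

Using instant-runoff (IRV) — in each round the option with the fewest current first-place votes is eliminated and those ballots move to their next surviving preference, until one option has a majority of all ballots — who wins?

Green

Round 1: Green 10, Teal 0, Blue 15, Orange 10, Pink 9. Teal eliminated.
Round 2: Green 10, Blue 15, Orange 10, Pink 9. Pink eliminated.
Round 3: Green 14, Blue 20, Orange 10. Orange eliminated.
Round 4: Green 24, Blue 20. Green has a majority (≥23).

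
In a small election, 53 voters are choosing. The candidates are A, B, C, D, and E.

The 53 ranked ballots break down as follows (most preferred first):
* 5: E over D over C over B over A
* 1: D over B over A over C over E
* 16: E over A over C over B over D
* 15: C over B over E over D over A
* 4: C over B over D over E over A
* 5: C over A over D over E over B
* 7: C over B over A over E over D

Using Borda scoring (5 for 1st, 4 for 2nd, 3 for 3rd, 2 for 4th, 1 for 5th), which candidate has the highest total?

A: 5×1 + 1×3 + 16×4 + 15×1 + 4×1 + 5×4 + 7×3 = 132
B: 5×2 + 1×4 + 16×2 + 15×4 + 4×4 + 5×1 + 7×4 = 155
C: 5×3 + 1×2 + 16×3 + 15×5 + 4×5 + 5×5 + 7×5 = 220
D: 5×4 + 1×5 + 16×1 + 15×2 + 4×3 + 5×3 + 7×1 = 105
E: 5×5 + 1×1 + 16×5 + 15×3 + 4×2 + 5×2 + 7×2 = 183

C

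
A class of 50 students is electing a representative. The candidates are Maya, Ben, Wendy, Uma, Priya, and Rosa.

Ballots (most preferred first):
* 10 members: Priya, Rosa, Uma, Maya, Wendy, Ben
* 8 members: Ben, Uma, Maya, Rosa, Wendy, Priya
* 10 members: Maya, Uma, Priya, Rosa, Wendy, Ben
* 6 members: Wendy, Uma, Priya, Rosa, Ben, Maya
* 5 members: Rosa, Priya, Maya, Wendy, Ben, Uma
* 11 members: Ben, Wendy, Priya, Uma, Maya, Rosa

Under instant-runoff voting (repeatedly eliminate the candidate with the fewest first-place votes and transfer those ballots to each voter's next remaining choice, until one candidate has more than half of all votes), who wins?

Round 1: Maya 10, Ben 19, Wendy 6, Uma 0, Priya 10, Rosa 5. Uma eliminated.
Round 2: Maya 10, Ben 19, Wendy 6, Priya 10, Rosa 5. Rosa eliminated.
Round 3: Maya 10, Ben 19, Wendy 6, Priya 15. Wendy eliminated.
Round 4: Maya 10, Ben 19, Priya 21. Maya eliminated.
Round 5: Ben 19, Priya 31. Priya has a majority (≥26).

Priya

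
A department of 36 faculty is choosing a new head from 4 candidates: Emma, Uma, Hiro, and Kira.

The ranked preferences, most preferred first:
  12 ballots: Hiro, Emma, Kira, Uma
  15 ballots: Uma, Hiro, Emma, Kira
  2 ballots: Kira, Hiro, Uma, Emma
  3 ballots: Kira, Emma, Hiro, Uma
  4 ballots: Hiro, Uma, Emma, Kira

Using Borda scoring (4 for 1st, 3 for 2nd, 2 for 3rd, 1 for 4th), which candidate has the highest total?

Emma: 12×3 + 15×2 + 2×1 + 3×3 + 4×2 = 85
Uma: 12×1 + 15×4 + 2×2 + 3×1 + 4×3 = 91
Hiro: 12×4 + 15×3 + 2×3 + 3×2 + 4×4 = 121
Kira: 12×2 + 15×1 + 2×4 + 3×4 + 4×1 = 63

Hiro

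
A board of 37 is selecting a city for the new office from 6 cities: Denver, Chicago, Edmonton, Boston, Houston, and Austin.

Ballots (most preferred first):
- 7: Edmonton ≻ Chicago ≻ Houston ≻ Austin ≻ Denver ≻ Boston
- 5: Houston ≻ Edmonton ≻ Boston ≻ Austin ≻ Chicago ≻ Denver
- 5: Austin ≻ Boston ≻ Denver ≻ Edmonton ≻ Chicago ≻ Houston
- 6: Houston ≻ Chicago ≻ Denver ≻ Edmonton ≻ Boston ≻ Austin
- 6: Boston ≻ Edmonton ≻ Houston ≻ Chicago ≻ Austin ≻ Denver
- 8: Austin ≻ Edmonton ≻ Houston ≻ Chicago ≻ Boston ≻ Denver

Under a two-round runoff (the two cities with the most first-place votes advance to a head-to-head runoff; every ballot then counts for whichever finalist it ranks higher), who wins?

Houston

Round 1 first-place votes: Denver 0, Chicago 0, Edmonton 7, Boston 6, Houston 11, Austin 13. Austin and Houston advance.
Runoff: Austin is ranked above Houston on 13 ballots, Houston above Austin on 24.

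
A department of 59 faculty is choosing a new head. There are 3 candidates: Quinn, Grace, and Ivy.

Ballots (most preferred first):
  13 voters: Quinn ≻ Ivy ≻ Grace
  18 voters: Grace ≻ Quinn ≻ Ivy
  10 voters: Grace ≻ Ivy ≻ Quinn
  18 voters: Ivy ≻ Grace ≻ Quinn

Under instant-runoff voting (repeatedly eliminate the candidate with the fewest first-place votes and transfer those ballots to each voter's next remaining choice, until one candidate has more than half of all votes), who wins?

Round 1: Quinn 13, Grace 28, Ivy 18. Quinn eliminated.
Round 2: Grace 28, Ivy 31. Ivy has a majority (≥30).

Ivy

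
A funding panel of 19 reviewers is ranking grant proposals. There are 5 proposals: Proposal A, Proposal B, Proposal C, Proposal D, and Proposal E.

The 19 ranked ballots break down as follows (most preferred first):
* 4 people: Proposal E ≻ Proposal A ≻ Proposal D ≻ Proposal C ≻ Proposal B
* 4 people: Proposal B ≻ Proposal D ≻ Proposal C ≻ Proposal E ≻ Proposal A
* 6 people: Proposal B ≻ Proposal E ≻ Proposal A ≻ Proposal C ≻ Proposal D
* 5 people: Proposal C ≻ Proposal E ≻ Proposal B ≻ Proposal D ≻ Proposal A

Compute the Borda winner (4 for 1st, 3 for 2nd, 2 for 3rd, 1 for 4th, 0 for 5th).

Proposal E

Proposal A: 4×3 + 4×0 + 6×2 + 5×0 = 24
Proposal B: 4×0 + 4×4 + 6×4 + 5×2 = 50
Proposal C: 4×1 + 4×2 + 6×1 + 5×4 = 38
Proposal D: 4×2 + 4×3 + 6×0 + 5×1 = 25
Proposal E: 4×4 + 4×1 + 6×3 + 5×3 = 53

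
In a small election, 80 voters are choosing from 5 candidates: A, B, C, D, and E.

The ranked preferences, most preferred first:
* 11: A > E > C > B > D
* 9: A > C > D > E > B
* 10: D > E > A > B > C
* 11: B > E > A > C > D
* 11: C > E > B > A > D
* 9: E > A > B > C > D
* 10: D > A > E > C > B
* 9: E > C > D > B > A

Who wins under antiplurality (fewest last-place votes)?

E

Last-place votes: A 9, B 19, C 10, D 42, E 0.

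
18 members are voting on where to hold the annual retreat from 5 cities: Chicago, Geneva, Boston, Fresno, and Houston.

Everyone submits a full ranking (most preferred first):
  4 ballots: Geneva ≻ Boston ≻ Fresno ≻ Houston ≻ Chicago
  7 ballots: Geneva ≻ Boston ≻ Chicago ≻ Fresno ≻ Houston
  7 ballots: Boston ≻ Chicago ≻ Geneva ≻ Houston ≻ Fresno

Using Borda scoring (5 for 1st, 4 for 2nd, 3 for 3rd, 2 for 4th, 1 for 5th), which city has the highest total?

Chicago: 4×1 + 7×3 + 7×4 = 53
Geneva: 4×5 + 7×5 + 7×3 = 76
Boston: 4×4 + 7×4 + 7×5 = 79
Fresno: 4×3 + 7×2 + 7×1 = 33
Houston: 4×2 + 7×1 + 7×2 = 29

Boston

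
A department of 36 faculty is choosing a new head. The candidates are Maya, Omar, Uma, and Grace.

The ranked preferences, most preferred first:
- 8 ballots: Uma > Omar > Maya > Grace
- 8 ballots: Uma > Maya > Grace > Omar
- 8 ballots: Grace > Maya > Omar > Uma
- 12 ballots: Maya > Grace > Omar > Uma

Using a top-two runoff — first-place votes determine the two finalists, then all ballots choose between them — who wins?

Round 1 first-place votes: Maya 12, Omar 0, Uma 16, Grace 8. Uma and Maya advance.
Runoff: Uma is ranked above Maya on 16 ballots, Maya above Uma on 20.

Maya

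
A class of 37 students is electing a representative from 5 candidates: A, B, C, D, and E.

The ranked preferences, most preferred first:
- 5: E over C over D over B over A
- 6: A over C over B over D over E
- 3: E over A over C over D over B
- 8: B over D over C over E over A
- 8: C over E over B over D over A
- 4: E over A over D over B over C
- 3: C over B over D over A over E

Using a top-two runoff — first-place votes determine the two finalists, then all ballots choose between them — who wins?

Round 1 first-place votes: A 6, B 8, C 11, D 0, E 12. E and C advance.
Runoff: E is ranked above C on 12 ballots, C above E on 25.

C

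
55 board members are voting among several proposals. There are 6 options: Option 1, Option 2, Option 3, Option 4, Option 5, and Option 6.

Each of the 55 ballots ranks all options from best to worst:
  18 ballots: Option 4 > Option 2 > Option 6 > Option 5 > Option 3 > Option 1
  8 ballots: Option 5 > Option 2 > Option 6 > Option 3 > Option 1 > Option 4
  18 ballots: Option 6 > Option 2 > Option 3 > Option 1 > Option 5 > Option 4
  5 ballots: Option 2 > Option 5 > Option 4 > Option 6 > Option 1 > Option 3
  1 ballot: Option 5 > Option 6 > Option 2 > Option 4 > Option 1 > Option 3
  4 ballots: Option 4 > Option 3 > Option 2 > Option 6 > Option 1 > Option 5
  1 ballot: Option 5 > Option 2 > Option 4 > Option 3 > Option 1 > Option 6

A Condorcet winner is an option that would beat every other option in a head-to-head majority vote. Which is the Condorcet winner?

Option 2 vs Option 1: 55–0
Option 2 vs Option 3: 51–4
Option 2 vs Option 4: 33–22
Option 2 vs Option 5: 45–10
Option 2 vs Option 6: 36–19
Option 2 beats every other option.

Option 2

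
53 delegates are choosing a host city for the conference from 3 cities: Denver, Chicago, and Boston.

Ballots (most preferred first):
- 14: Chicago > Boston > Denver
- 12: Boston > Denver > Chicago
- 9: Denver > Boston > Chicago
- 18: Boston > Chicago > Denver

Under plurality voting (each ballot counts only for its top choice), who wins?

First-place votes: Denver 9, Chicago 14, Boston 30.

Boston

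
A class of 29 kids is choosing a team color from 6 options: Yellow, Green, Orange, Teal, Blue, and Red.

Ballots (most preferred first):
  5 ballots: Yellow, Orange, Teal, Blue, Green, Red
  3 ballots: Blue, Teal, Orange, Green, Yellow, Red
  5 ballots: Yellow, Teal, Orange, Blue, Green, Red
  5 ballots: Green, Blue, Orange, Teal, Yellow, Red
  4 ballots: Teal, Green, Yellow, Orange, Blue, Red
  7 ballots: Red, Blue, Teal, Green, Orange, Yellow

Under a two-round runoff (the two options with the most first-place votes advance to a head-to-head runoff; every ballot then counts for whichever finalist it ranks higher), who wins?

Yellow

Round 1 first-place votes: Yellow 10, Green 5, Orange 0, Teal 4, Blue 3, Red 7. Yellow and Red advance.
Runoff: Yellow is ranked above Red on 22 ballots, Red above Yellow on 7.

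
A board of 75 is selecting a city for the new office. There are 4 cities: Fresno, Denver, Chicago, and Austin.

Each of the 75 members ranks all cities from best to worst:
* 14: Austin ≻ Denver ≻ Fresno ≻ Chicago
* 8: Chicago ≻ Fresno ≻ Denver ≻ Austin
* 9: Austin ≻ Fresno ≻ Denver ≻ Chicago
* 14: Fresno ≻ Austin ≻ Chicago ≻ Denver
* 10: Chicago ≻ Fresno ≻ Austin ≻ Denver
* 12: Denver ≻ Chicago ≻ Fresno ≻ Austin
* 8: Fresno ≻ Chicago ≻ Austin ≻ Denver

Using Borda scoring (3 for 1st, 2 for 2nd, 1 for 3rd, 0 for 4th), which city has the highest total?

Fresno

Fresno: 14×1 + 8×2 + 9×2 + 14×3 + 10×2 + 12×1 + 8×3 = 146
Denver: 14×2 + 8×1 + 9×1 + 14×0 + 10×0 + 12×3 + 8×0 = 81
Chicago: 14×0 + 8×3 + 9×0 + 14×1 + 10×3 + 12×2 + 8×2 = 108
Austin: 14×3 + 8×0 + 9×3 + 14×2 + 10×1 + 12×0 + 8×1 = 115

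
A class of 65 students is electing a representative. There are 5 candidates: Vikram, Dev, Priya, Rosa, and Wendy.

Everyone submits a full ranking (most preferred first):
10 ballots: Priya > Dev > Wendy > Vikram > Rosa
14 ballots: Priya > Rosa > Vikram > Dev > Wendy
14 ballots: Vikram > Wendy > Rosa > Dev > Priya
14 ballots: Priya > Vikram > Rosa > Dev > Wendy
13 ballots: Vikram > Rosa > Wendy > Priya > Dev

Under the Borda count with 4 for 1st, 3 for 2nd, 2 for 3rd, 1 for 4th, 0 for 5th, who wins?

Vikram

Vikram: 10×1 + 14×2 + 14×4 + 14×3 + 13×4 = 188
Dev: 10×3 + 14×1 + 14×1 + 14×1 + 13×0 = 72
Priya: 10×4 + 14×4 + 14×0 + 14×4 + 13×1 = 165
Rosa: 10×0 + 14×3 + 14×2 + 14×2 + 13×3 = 137
Wendy: 10×2 + 14×0 + 14×3 + 14×0 + 13×2 = 88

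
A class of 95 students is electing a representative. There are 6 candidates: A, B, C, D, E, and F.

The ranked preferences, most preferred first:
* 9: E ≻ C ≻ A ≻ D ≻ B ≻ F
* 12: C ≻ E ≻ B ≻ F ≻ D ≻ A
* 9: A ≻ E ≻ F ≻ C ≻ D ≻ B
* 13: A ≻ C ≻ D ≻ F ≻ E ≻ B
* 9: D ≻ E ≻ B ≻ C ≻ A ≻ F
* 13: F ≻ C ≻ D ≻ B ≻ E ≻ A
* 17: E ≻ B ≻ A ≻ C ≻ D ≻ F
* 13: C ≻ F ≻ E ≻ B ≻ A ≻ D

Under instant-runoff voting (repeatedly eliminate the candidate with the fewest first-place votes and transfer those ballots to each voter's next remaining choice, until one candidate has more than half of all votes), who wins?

Round 1: A 22, B 0, C 25, D 9, E 26, F 13. B eliminated.
Round 2: A 22, C 25, D 9, E 26, F 13. D eliminated.
Round 3: A 22, C 25, E 35, F 13. F eliminated.
Round 4: A 22, C 38, E 35. A eliminated.
Round 5: C 51, E 44. C has a majority (≥48).

C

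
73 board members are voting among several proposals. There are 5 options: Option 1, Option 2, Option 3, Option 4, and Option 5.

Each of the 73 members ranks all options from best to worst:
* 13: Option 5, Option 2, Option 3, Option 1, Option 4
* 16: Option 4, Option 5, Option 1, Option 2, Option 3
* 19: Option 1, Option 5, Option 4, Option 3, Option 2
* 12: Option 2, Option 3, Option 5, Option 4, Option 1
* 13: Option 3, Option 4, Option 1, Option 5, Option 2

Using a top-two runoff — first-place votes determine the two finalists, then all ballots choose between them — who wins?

Round 1 first-place votes: Option 1 19, Option 2 12, Option 3 13, Option 4 16, Option 5 13. Option 1 and Option 4 advance.
Runoff: Option 1 is ranked above Option 4 on 32 ballots, Option 4 above Option 1 on 41.

Option 4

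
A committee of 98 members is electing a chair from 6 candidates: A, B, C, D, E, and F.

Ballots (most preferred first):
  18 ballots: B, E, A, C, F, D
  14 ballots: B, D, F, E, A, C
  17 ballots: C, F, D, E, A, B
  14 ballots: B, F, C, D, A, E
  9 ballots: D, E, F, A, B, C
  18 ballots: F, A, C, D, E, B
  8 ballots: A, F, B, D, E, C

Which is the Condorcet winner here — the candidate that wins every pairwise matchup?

F

F vs A: 72–26
F vs B: 52–46
F vs C: 63–35
F vs D: 75–23
F vs E: 71–27
F beats every other candidate.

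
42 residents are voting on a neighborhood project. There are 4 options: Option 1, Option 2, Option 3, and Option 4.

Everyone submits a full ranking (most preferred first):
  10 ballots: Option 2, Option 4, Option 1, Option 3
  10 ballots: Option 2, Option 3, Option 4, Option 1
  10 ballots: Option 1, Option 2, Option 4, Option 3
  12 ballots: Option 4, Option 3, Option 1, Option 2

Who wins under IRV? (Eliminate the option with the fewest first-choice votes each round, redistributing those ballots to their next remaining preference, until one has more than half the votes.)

Round 1: Option 1 10, Option 2 20, Option 3 0, Option 4 12. Option 3 eliminated.
Round 2: Option 1 10, Option 2 20, Option 4 12. Option 1 eliminated.
Round 3: Option 2 30, Option 4 12. Option 2 has a majority (≥22).

Option 2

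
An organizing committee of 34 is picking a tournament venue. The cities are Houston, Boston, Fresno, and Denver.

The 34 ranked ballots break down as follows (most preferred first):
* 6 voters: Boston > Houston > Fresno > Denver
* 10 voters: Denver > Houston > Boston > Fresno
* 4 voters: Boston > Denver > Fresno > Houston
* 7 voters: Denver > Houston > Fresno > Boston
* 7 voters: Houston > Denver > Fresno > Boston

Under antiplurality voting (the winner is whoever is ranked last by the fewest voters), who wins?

Last-place votes: Houston 4, Boston 14, Fresno 10, Denver 6.

Houston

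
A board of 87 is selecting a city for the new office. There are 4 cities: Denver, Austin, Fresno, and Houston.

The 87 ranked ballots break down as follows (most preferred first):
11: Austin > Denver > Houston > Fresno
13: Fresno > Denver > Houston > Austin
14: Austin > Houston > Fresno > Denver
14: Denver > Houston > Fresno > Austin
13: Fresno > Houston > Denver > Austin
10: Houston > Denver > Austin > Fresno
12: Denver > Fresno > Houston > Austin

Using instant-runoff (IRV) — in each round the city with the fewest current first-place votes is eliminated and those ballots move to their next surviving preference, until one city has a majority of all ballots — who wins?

Round 1: Denver 26, Austin 25, Fresno 26, Houston 10. Houston eliminated.
Round 2: Denver 36, Austin 25, Fresno 26. Austin eliminated.
Round 3: Denver 47, Fresno 40. Denver has a majority (≥44).

Denver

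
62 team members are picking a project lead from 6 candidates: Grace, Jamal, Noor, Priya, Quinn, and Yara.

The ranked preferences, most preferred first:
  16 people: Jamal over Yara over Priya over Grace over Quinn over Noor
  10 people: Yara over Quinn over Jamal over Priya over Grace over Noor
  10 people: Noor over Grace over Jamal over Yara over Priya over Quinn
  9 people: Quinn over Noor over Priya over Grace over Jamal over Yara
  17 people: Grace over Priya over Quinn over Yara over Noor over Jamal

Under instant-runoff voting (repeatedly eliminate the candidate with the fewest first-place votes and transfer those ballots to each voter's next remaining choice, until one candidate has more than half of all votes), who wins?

Round 1: Grace 17, Jamal 16, Noor 10, Priya 0, Quinn 9, Yara 10. Priya eliminated.
Round 2: Grace 17, Jamal 16, Noor 10, Quinn 9, Yara 10. Quinn eliminated.
Round 3: Grace 17, Jamal 16, Noor 19, Yara 10. Yara eliminated.
Round 4: Grace 17, Jamal 26, Noor 19. Grace eliminated.
Round 5: Jamal 26, Noor 36. Noor has a majority (≥32).

Noor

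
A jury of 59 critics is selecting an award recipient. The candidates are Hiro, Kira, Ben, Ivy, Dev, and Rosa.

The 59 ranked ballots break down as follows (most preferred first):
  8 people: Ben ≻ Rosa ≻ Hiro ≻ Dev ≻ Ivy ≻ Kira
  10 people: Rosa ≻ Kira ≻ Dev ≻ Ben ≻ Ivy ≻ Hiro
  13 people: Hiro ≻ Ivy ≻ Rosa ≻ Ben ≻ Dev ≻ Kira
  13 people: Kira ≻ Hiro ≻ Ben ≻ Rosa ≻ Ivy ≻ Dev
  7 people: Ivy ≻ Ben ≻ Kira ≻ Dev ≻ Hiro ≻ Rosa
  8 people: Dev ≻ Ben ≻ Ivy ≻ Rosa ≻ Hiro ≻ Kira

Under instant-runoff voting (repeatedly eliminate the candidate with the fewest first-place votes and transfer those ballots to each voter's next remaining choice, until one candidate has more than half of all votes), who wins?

Round 1: Hiro 13, Kira 13, Ben 8, Ivy 7, Dev 8, Rosa 10. Ivy eliminated.
Round 2: Hiro 13, Kira 13, Ben 15, Dev 8, Rosa 10. Dev eliminated.
Round 3: Hiro 13, Kira 13, Ben 23, Rosa 10. Rosa eliminated.
Round 4: Hiro 13, Kira 23, Ben 23. Hiro eliminated.
Round 5: Kira 23, Ben 36. Ben has a majority (≥30).

Ben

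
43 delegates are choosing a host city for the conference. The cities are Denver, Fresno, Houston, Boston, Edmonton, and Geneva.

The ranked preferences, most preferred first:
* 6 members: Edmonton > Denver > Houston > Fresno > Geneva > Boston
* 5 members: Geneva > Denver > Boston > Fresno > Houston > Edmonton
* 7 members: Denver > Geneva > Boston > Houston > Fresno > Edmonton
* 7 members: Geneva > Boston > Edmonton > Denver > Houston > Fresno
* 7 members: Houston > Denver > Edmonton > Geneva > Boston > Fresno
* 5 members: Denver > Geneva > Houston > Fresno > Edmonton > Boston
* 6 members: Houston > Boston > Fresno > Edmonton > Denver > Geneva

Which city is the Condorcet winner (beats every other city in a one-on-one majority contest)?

Denver vs Fresno: 37–6
Denver vs Houston: 30–13
Denver vs Boston: 30–13
Denver vs Edmonton: 24–19
Denver vs Geneva: 31–12
Denver beats every other city.

Denver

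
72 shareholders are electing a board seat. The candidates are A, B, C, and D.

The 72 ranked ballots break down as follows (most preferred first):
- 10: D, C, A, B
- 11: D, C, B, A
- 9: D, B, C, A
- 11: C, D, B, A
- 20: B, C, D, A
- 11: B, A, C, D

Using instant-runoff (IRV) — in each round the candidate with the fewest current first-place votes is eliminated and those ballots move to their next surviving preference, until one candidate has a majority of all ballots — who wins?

Round 1: A 0, B 31, C 11, D 30. A eliminated.
Round 2: B 31, C 11, D 30. C eliminated.
Round 3: B 31, D 41. D has a majority (≥37).

D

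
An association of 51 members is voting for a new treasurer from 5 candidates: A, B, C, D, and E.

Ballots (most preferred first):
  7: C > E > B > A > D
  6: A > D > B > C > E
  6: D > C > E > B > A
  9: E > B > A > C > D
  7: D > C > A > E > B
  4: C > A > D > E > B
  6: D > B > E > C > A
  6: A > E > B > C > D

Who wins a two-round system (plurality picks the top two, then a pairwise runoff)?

A

Round 1 first-place votes: A 12, B 0, C 11, D 19, E 9. D and A advance.
Runoff: D is ranked above A on 19 ballots, A above D on 32.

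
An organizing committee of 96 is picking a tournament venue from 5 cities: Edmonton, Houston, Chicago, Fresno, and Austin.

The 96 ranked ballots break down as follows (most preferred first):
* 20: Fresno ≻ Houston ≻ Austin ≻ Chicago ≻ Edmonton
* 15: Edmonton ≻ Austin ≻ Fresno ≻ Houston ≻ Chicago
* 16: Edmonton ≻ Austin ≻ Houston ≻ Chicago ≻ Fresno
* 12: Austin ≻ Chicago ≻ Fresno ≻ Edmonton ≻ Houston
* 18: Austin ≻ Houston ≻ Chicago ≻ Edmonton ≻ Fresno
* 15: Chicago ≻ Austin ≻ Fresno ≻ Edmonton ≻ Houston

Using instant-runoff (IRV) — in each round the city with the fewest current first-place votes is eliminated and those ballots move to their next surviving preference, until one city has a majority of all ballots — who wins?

Austin

Round 1: Edmonton 31, Houston 0, Chicago 15, Fresno 20, Austin 30. Houston eliminated.
Round 2: Edmonton 31, Chicago 15, Fresno 20, Austin 30. Chicago eliminated.
Round 3: Edmonton 31, Fresno 20, Austin 45. Fresno eliminated.
Round 4: Edmonton 31, Austin 65. Austin has a majority (≥49).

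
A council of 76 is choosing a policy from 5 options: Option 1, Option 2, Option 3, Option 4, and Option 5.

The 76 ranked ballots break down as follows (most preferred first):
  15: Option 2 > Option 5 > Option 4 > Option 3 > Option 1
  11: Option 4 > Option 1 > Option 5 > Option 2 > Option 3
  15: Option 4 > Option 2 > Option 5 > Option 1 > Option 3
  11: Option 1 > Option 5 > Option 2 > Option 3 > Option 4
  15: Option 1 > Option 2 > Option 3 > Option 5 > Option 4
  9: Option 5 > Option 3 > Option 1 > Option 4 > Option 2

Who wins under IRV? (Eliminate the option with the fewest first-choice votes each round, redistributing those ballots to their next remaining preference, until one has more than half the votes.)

Round 1: Option 1 26, Option 2 15, Option 3 0, Option 4 26, Option 5 9. Option 3 eliminated.
Round 2: Option 1 26, Option 2 15, Option 4 26, Option 5 9. Option 5 eliminated.
Round 3: Option 1 35, Option 2 15, Option 4 26. Option 2 eliminated.
Round 4: Option 1 35, Option 4 41. Option 4 has a majority (≥39).

Option 4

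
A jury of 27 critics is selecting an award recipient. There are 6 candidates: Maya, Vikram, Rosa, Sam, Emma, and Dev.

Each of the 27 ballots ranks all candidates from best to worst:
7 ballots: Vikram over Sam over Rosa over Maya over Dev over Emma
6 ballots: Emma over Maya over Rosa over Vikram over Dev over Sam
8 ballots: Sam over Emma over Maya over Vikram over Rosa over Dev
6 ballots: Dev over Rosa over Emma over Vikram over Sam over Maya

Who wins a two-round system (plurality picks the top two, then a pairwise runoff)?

Vikram

Round 1 first-place votes: Maya 0, Vikram 7, Rosa 0, Sam 8, Emma 6, Dev 6. Sam and Vikram advance.
Runoff: Sam is ranked above Vikram on 8 ballots, Vikram above Sam on 19.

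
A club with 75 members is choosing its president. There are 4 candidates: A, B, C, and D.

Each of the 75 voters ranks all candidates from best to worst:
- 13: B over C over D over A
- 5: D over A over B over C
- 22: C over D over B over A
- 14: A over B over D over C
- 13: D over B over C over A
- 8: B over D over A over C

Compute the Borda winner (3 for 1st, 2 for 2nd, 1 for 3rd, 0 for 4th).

B

A: 13×0 + 5×2 + 22×0 + 14×3 + 13×0 + 8×1 = 60
B: 13×3 + 5×1 + 22×1 + 14×2 + 13×2 + 8×3 = 144
C: 13×2 + 5×0 + 22×3 + 14×0 + 13×1 + 8×0 = 105
D: 13×1 + 5×3 + 22×2 + 14×1 + 13×3 + 8×2 = 141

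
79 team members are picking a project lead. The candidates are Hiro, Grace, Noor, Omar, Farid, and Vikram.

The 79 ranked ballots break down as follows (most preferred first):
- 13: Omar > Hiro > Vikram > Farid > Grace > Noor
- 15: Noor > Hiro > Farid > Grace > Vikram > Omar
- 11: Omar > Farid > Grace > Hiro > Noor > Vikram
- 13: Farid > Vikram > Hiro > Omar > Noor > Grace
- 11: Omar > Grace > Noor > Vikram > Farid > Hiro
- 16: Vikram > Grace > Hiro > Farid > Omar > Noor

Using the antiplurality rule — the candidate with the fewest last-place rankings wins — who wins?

Last-place votes: Hiro 11, Grace 13, Noor 29, Omar 15, Farid 0, Vikram 11.

Farid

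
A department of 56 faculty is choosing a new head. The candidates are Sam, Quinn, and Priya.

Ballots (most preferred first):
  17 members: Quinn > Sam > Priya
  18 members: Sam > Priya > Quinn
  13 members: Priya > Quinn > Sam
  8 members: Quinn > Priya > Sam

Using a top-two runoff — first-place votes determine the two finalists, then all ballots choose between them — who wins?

Round 1 first-place votes: Sam 18, Quinn 25, Priya 13. Quinn and Sam advance.
Runoff: Quinn is ranked above Sam on 38 ballots, Sam above Quinn on 18.

Quinn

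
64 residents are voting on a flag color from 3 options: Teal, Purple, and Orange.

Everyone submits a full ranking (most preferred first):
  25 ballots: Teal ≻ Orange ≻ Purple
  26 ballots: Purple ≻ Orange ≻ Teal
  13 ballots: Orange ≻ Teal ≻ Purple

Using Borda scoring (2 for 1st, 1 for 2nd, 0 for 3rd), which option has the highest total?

Teal: 25×2 + 26×0 + 13×1 = 63
Purple: 25×0 + 26×2 + 13×0 = 52
Orange: 25×1 + 26×1 + 13×2 = 77

Orange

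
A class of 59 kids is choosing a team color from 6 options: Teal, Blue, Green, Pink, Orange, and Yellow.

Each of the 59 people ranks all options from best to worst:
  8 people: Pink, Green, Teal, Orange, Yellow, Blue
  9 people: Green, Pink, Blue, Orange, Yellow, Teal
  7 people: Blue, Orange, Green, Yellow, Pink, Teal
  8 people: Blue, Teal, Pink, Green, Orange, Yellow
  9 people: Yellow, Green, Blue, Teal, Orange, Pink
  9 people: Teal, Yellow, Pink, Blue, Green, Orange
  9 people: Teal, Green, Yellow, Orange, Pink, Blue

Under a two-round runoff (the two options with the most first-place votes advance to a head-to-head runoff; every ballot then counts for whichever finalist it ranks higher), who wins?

Blue

Round 1 first-place votes: Teal 18, Blue 15, Green 9, Pink 8, Orange 0, Yellow 9. Teal and Blue advance.
Runoff: Teal is ranked above Blue on 26 ballots, Blue above Teal on 33.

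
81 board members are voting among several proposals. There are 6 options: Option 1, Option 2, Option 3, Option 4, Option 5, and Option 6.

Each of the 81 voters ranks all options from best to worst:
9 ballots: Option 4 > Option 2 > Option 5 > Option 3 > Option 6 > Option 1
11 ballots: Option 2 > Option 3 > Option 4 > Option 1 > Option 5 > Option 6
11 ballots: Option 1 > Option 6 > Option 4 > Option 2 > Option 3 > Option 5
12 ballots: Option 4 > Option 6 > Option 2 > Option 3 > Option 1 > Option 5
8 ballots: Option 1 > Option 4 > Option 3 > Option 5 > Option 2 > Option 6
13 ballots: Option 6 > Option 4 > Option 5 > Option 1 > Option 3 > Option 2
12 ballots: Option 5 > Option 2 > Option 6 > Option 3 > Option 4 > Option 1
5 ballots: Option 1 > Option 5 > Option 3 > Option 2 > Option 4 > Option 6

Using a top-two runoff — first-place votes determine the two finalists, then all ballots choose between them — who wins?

Option 4

Round 1 first-place votes: Option 1 24, Option 2 11, Option 3 0, Option 4 21, Option 5 12, Option 6 13. Option 1 and Option 4 advance.
Runoff: Option 1 is ranked above Option 4 on 24 ballots, Option 4 above Option 1 on 57.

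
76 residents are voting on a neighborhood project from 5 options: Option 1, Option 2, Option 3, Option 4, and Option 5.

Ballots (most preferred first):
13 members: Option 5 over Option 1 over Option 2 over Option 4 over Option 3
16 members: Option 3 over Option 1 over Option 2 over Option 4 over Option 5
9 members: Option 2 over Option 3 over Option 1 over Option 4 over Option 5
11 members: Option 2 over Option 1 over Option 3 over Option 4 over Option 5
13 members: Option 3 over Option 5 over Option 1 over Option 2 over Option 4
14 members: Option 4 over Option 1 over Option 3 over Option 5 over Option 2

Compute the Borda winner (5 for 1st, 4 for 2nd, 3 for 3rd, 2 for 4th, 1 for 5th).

Option 1: 13×4 + 16×4 + 9×3 + 11×4 + 13×3 + 14×4 = 282
Option 2: 13×3 + 16×3 + 9×5 + 11×5 + 13×2 + 14×1 = 227
Option 3: 13×1 + 16×5 + 9×4 + 11×3 + 13×5 + 14×3 = 269
Option 4: 13×2 + 16×2 + 9×2 + 11×2 + 13×1 + 14×5 = 181
Option 5: 13×5 + 16×1 + 9×1 + 11×1 + 13×4 + 14×2 = 181

Option 1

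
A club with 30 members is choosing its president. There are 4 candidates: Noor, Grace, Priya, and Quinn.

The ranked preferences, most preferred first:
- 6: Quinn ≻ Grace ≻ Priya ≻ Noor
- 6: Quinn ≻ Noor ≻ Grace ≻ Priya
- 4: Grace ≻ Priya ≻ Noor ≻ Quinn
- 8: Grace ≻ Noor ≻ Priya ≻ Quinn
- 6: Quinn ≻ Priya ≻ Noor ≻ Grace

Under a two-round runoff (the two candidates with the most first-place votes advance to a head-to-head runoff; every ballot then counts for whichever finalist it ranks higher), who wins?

Round 1 first-place votes: Noor 0, Grace 12, Priya 0, Quinn 18. Quinn and Grace advance.
Runoff: Quinn is ranked above Grace on 18 ballots, Grace above Quinn on 12.

Quinn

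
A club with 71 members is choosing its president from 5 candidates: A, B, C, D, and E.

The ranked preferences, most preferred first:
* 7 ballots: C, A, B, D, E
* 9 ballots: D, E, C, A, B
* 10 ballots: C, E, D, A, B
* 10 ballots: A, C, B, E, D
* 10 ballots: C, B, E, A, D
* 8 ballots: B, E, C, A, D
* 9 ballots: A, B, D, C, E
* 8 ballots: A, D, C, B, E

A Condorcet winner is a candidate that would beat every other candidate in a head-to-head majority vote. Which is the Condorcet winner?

C

C vs A: 44–27
C vs B: 54–17
C vs D: 45–26
C vs E: 54–17
C beats every other candidate.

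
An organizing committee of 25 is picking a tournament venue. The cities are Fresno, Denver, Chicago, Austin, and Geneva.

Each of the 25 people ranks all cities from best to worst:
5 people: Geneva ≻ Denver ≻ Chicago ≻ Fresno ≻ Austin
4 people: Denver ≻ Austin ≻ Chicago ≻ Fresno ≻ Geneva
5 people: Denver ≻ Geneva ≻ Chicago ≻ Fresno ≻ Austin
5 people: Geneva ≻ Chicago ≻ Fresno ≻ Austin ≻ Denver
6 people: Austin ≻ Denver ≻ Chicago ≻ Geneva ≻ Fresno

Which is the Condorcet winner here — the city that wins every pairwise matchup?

Denver

Denver vs Fresno: 20–5
Denver vs Chicago: 20–5
Denver vs Austin: 14–11
Denver vs Geneva: 15–10
Denver beats every other city.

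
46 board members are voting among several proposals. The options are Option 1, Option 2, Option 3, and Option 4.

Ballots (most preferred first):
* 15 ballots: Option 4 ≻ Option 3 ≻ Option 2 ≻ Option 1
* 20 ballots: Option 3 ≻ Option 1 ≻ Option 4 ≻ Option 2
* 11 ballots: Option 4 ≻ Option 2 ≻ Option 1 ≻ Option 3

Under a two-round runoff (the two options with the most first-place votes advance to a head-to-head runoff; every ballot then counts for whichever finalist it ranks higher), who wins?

Round 1 first-place votes: Option 1 0, Option 2 0, Option 3 20, Option 4 26. Option 4 and Option 3 advance.
Runoff: Option 4 is ranked above Option 3 on 26 ballots, Option 3 above Option 4 on 20.

Option 4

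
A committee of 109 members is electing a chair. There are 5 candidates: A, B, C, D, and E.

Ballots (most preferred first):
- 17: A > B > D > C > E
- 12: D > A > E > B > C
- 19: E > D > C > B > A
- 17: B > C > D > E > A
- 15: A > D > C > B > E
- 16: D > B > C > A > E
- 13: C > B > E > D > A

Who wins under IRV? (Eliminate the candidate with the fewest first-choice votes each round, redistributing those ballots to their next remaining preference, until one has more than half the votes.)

D

Round 1: A 32, B 17, C 13, D 28, E 19. C eliminated.
Round 2: A 32, B 30, D 28, E 19. E eliminated.
Round 3: A 32, B 30, D 47. B eliminated.
Round 4: A 32, D 77. D has a majority (≥55).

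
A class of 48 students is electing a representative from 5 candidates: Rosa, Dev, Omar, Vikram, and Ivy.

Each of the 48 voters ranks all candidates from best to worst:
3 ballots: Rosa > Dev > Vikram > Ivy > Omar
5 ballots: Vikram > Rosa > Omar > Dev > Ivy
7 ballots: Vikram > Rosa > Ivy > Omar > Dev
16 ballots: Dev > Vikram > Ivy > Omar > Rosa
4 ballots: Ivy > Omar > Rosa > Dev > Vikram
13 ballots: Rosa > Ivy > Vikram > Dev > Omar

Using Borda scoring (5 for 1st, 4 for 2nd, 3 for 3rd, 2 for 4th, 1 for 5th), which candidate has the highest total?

Rosa: 3×5 + 5×4 + 7×4 + 16×1 + 4×3 + 13×5 = 156
Dev: 3×4 + 5×2 + 7×1 + 16×5 + 4×2 + 13×2 = 143
Omar: 3×1 + 5×3 + 7×2 + 16×2 + 4×4 + 13×1 = 93
Vikram: 3×3 + 5×5 + 7×5 + 16×4 + 4×1 + 13×3 = 176
Ivy: 3×2 + 5×1 + 7×3 + 16×3 + 4×5 + 13×4 = 152

Vikram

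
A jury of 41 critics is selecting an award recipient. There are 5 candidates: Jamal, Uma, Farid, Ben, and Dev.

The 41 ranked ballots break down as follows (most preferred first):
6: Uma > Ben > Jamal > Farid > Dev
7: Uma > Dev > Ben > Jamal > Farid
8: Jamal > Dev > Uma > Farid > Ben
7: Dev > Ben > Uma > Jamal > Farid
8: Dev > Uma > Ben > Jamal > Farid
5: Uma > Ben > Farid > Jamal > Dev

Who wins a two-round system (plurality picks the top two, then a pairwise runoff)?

Round 1 first-place votes: Jamal 8, Uma 18, Farid 0, Ben 0, Dev 15. Uma and Dev advance.
Runoff: Uma is ranked above Dev on 18 ballots, Dev above Uma on 23.

Dev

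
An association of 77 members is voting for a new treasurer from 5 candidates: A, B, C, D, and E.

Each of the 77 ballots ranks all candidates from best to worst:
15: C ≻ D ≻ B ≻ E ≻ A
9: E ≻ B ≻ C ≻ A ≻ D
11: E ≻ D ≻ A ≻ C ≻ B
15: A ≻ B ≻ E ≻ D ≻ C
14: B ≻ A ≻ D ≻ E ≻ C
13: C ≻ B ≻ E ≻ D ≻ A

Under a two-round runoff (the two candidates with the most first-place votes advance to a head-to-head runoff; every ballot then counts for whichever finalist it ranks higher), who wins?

E

Round 1 first-place votes: A 15, B 14, C 28, D 0, E 20. C and E advance.
Runoff: C is ranked above E on 28 ballots, E above C on 49.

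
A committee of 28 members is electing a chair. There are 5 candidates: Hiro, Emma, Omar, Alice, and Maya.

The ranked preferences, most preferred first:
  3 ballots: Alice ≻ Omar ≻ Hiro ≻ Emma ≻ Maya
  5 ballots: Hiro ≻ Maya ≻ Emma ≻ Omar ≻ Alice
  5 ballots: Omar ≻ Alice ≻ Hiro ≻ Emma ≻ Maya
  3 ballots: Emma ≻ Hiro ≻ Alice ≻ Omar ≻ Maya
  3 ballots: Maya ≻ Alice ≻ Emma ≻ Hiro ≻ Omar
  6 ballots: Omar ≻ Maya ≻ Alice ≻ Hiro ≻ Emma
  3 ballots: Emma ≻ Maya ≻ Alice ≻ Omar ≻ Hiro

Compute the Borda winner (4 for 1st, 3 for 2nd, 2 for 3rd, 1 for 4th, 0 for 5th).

Omar

Hiro: 3×2 + 5×4 + 5×2 + 3×3 + 3×1 + 6×1 + 3×0 = 54
Emma: 3×1 + 5×2 + 5×1 + 3×4 + 3×2 + 6×0 + 3×4 = 48
Omar: 3×3 + 5×1 + 5×4 + 3×1 + 3×0 + 6×4 + 3×1 = 64
Alice: 3×4 + 5×0 + 5×3 + 3×2 + 3×3 + 6×2 + 3×2 = 60
Maya: 3×0 + 5×3 + 5×0 + 3×0 + 3×4 + 6×3 + 3×3 = 54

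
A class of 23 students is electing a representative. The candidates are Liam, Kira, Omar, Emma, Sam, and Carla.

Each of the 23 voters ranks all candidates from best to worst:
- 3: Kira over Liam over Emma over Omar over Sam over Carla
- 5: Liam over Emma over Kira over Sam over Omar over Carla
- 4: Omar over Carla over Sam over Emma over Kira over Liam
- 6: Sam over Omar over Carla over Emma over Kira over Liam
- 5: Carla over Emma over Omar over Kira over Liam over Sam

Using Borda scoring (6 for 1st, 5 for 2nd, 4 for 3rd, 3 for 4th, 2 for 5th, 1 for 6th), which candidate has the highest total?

Omar

Liam: 3×5 + 5×6 + 4×1 + 6×1 + 5×2 = 65
Kira: 3×6 + 5×4 + 4×2 + 6×2 + 5×3 = 73
Omar: 3×3 + 5×2 + 4×6 + 6×5 + 5×4 = 93
Emma: 3×4 + 5×5 + 4×3 + 6×3 + 5×5 = 92
Sam: 3×2 + 5×3 + 4×4 + 6×6 + 5×1 = 78
Carla: 3×1 + 5×1 + 4×5 + 6×4 + 5×6 = 82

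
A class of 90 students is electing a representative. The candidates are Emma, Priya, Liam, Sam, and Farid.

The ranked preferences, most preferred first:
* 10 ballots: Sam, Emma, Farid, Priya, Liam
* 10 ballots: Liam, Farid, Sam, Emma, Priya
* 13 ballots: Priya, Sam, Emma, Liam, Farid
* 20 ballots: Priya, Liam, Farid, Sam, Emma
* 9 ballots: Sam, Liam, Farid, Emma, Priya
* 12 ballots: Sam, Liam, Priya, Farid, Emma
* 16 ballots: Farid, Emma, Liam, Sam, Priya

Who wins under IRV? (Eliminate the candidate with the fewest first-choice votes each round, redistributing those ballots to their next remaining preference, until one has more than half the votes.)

Sam

Round 1: Emma 0, Priya 33, Liam 10, Sam 31, Farid 16. Emma eliminated.
Round 2: Priya 33, Liam 10, Sam 31, Farid 16. Liam eliminated.
Round 3: Priya 33, Sam 31, Farid 26. Farid eliminated.
Round 4: Priya 33, Sam 57. Sam has a majority (≥46).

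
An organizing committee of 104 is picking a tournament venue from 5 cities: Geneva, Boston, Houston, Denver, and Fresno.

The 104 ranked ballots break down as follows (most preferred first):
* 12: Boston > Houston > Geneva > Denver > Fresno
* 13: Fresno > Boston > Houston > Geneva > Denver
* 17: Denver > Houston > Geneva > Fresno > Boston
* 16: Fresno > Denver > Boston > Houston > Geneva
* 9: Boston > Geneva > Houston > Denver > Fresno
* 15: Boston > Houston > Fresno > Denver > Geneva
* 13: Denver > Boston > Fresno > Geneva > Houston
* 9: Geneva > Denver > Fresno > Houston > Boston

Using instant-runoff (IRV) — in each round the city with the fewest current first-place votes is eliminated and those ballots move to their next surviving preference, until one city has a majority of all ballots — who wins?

Round 1: Geneva 9, Boston 36, Houston 0, Denver 30, Fresno 29. Houston eliminated.
Round 2: Geneva 9, Boston 36, Denver 30, Fresno 29. Geneva eliminated.
Round 3: Boston 36, Denver 39, Fresno 29. Fresno eliminated.
Round 4: Boston 49, Denver 55. Denver has a majority (≥53).

Denver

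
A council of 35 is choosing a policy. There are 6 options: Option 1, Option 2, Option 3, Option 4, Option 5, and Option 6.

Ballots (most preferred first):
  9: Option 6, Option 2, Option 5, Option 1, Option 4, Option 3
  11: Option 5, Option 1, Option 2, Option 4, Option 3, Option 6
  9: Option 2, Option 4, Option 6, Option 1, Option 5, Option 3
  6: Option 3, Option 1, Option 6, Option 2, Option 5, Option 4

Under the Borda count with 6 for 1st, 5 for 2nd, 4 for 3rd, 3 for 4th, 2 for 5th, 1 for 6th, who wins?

Option 1: 9×3 + 11×5 + 9×3 + 6×5 = 139
Option 2: 9×5 + 11×4 + 9×6 + 6×3 = 161
Option 3: 9×1 + 11×2 + 9×1 + 6×6 = 76
Option 4: 9×2 + 11×3 + 9×5 + 6×1 = 102
Option 5: 9×4 + 11×6 + 9×2 + 6×2 = 132
Option 6: 9×6 + 11×1 + 9×4 + 6×4 = 125

Option 2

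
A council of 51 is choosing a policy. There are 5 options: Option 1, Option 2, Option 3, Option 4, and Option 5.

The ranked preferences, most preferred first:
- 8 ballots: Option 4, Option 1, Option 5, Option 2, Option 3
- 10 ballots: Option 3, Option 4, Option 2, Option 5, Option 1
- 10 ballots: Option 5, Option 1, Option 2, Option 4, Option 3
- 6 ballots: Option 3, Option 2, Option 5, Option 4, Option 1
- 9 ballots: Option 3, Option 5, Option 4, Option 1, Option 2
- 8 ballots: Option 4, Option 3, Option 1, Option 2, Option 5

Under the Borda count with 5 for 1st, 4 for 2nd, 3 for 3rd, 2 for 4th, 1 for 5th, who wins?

Option 1: 8×4 + 10×1 + 10×4 + 6×1 + 9×2 + 8×3 = 130
Option 2: 8×2 + 10×3 + 10×3 + 6×4 + 9×1 + 8×2 = 125
Option 3: 8×1 + 10×5 + 10×1 + 6×5 + 9×5 + 8×4 = 175
Option 4: 8×5 + 10×4 + 10×2 + 6×2 + 9×3 + 8×5 = 179
Option 5: 8×3 + 10×2 + 10×5 + 6×3 + 9×4 + 8×1 = 156

Option 4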